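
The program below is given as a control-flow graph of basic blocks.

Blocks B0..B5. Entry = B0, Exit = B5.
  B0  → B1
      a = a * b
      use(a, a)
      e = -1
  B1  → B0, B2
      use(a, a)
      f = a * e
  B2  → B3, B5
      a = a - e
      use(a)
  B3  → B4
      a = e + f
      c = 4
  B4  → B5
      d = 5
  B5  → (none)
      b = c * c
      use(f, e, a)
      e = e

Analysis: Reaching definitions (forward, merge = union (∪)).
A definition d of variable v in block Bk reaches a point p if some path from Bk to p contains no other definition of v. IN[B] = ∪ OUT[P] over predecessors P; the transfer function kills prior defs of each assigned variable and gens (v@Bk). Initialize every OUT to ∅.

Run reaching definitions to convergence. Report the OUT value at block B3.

Per-block solution:
  B0:  IN={a@B0, e@B0, f@B1}  OUT={a@B0, e@B0, f@B1}
  B1:  IN={a@B0, e@B0, f@B1}  OUT={a@B0, e@B0, f@B1}
  B2:  IN={a@B0, e@B0, f@B1}  OUT={a@B2, e@B0, f@B1}
  B3:  IN={a@B2, e@B0, f@B1}  OUT={a@B3, c@B3, e@B0, f@B1}
  B4:  IN={a@B3, c@B3, e@B0, f@B1}  OUT={a@B3, c@B3, d@B4, e@B0, f@B1}
  B5:  IN={a@B2, a@B3, c@B3, d@B4, e@B0, f@B1}  OUT={a@B2, a@B3, b@B5, c@B3, d@B4, e@B5, f@B1}

Merge at B3: IN[B3] = OUT[B2] = {a@B2, e@B0, f@B1}
Applying B3's transfer function to that IN value gives OUT[B3] (row B3 above).

Answer: {a@B3, c@B3, e@B0, f@B1}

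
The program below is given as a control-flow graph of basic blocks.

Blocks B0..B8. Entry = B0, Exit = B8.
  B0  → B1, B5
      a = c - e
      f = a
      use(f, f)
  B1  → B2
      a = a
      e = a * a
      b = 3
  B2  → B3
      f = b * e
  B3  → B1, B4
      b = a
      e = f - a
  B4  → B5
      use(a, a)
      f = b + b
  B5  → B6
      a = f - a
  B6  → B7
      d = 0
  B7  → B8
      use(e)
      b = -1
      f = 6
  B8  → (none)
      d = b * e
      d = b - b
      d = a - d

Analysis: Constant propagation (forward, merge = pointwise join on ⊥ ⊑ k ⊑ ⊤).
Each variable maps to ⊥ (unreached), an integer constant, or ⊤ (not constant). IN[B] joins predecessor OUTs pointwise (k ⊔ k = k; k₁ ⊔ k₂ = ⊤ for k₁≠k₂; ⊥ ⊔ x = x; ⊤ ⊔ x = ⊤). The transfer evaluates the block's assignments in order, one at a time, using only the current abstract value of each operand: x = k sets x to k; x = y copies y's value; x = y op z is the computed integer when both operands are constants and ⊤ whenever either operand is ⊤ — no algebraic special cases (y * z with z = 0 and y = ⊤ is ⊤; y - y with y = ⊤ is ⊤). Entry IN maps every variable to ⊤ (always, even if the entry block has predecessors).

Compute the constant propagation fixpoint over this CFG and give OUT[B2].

Answer: {a: ⊤, b: 3, c: ⊤, d: ⊤, e: ⊤, f: ⊤}

Working:
Fixpoint table:
  B0: | IN=(all ⊤) | OUT=(all ⊤)
  B1: | IN=(all ⊤) | OUT={b:3; rest ⊤}
  B2: | IN={b:3; rest ⊤} | OUT={b:3; rest ⊤}
  B3: | IN={b:3; rest ⊤} | OUT=(all ⊤)
  B4: | IN=(all ⊤) | OUT=(all ⊤)
  B5: | IN=(all ⊤) | OUT=(all ⊤)
  B6: | IN=(all ⊤) | OUT={d:0; rest ⊤}
  B7: | IN={d:0; rest ⊤} | OUT={b:-1, d:0, f:6; rest ⊤}
  B8: | IN={b:-1, d:0, f:6; rest ⊤} | OUT={b:-1, f:6; rest ⊤}

Merge at B2: IN[B2] = OUT[B1] = {a: ⊤, b: 3, c: ⊤, d: ⊤, e: ⊤, f: ⊤}
Applying B2's transfer function to that IN value gives OUT[B2] (row B2 above).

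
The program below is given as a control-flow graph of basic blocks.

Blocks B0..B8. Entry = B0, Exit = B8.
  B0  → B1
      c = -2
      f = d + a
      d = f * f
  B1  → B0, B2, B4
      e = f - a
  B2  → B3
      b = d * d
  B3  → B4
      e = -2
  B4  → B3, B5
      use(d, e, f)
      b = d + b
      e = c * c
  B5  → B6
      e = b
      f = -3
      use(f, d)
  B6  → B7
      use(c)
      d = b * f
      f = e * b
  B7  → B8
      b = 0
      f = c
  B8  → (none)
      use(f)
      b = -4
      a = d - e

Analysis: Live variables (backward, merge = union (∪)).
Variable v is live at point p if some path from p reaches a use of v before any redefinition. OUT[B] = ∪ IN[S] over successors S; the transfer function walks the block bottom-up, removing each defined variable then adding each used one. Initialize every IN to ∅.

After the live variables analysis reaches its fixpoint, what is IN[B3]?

Answer: {b, c, d, f}

Trace:
Fixpoint table:
  B0:   IN={a, b, d}   OUT={a, b, c, d, f}
  B1:   IN={a, b, c, d, f}   OUT={a, b, c, d, e, f}
  B2:   IN={c, d, f}   OUT={b, c, d, f}
  B3:   IN={b, c, d, f}   OUT={b, c, d, e, f}
  B4:   IN={b, c, d, e, f}   OUT={b, c, d, f}
  B5:   IN={b, c, d}   OUT={b, c, e, f}
  B6:   IN={b, c, e, f}   OUT={c, d, e}
  B7:   IN={c, d, e}   OUT={d, e, f}
  B8:   IN={d, e, f}   OUT={}

Merge at B3: OUT[B3] = IN[B4] = {b, c, d, e, f}
Applying B3's transfer function to that OUT value gives IN[B3] (row B3 above).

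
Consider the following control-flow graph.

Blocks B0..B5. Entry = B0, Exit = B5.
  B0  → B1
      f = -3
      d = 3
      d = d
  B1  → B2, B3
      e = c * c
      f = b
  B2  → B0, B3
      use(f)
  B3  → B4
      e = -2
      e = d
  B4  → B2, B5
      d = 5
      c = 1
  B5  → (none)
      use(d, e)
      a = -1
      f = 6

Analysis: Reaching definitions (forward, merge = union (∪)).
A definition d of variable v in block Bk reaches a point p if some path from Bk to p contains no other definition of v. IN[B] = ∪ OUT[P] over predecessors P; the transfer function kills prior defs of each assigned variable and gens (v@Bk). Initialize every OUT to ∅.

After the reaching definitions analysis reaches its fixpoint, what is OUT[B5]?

Answer: {a@B5, c@B4, d@B4, e@B3, f@B5}

Derivation:
Per-block solution:
  B0: | IN={c@B4, d@B0, d@B4, e@B1, e@B3, f@B1} | OUT={c@B4, d@B0, e@B1, e@B3, f@B0}
  B1: | IN={c@B4, d@B0, e@B1, e@B3, f@B0} | OUT={c@B4, d@B0, e@B1, f@B1}
  B2: | IN={c@B4, d@B0, d@B4, e@B1, e@B3, f@B1} | OUT={c@B4, d@B0, d@B4, e@B1, e@B3, f@B1}
  B3: | IN={c@B4, d@B0, d@B4, e@B1, e@B3, f@B1} | OUT={c@B4, d@B0, d@B4, e@B3, f@B1}
  B4: | IN={c@B4, d@B0, d@B4, e@B3, f@B1} | OUT={c@B4, d@B4, e@B3, f@B1}
  B5: | IN={c@B4, d@B4, e@B3, f@B1} | OUT={a@B5, c@B4, d@B4, e@B3, f@B5}

Merge at B5: IN[B5] = OUT[B4] = {c@B4, d@B4, e@B3, f@B1}
Applying B5's transfer function to that IN value gives OUT[B5] (row B5 above).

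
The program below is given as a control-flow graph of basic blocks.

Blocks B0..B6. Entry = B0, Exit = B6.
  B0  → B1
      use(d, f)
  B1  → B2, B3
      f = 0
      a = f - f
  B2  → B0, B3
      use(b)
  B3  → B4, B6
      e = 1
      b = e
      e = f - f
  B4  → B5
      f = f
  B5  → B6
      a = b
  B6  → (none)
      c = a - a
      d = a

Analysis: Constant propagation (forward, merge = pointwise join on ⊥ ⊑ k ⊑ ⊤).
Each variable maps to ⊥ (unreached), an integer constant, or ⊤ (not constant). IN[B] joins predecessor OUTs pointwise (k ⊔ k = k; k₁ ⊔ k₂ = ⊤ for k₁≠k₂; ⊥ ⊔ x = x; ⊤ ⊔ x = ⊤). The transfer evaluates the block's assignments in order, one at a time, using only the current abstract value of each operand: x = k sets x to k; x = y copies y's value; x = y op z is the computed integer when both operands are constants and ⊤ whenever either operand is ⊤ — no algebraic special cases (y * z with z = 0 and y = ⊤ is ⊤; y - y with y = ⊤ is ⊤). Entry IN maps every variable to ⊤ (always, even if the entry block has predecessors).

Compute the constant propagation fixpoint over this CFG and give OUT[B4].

Fixpoint table:
  B0:   IN=(all ⊤)   OUT=(all ⊤)
  B1:   IN=(all ⊤)   OUT={a:0, f:0; rest ⊤}
  B2:   IN={a:0, f:0; rest ⊤}   OUT={a:0, f:0; rest ⊤}
  B3:   IN={a:0, f:0; rest ⊤}   OUT={a:0, b:1, e:0, f:0; rest ⊤}
  B4:   IN={a:0, b:1, e:0, f:0; rest ⊤}   OUT={a:0, b:1, e:0, f:0; rest ⊤}
  B5:   IN={a:0, b:1, e:0, f:0; rest ⊤}   OUT={a:1, b:1, e:0, f:0; rest ⊤}
  B6:   IN={b:1, e:0, f:0; rest ⊤}   OUT={b:1, e:0, f:0; rest ⊤}

Merge at B4: IN[B4] = OUT[B3] = {a: 0, b: 1, c: ⊤, d: ⊤, e: 0, f: 0}
Applying B4's transfer function to that IN value gives OUT[B4] (row B4 above).

Answer: {a: 0, b: 1, c: ⊤, d: ⊤, e: 0, f: 0}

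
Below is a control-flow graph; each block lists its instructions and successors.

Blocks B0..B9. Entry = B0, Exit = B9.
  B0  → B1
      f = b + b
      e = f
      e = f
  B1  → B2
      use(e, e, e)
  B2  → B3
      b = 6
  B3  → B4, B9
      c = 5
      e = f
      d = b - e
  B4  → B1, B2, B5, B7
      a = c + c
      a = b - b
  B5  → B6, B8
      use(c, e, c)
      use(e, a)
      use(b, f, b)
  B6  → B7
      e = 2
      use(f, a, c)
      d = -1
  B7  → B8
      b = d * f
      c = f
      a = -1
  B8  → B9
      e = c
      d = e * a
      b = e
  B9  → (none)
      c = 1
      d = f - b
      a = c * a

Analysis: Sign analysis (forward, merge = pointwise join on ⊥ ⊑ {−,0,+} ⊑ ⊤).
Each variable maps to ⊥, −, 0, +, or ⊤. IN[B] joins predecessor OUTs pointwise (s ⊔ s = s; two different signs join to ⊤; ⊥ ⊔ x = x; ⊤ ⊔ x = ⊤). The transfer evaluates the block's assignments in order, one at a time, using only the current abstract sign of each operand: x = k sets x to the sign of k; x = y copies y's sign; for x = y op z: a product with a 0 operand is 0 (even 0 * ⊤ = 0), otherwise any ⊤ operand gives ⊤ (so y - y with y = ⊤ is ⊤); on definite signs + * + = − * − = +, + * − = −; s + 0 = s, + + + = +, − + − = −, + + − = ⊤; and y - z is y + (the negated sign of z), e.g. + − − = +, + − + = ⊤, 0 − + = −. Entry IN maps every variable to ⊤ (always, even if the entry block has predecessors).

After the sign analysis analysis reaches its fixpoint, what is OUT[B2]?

Per-block solution:
  B0:   IN=(all ⊤)   OUT=(all ⊤)
  B1:   IN=(all ⊤)   OUT=(all ⊤)
  B2:   IN=(all ⊤)   OUT={b:+; rest ⊤}
  B3:   IN={b:+; rest ⊤}   OUT={b:+, c:+; rest ⊤}
  B4:   IN={b:+, c:+; rest ⊤}   OUT={b:+, c:+; rest ⊤}
  B5:   IN={b:+, c:+; rest ⊤}   OUT={b:+, c:+; rest ⊤}
  B6:   IN={b:+, c:+; rest ⊤}   OUT={b:+, c:+, d:-, e:+; rest ⊤}
  B7:   IN={b:+, c:+; rest ⊤}   OUT={a:-; rest ⊤}
  B8:   IN=(all ⊤)   OUT=(all ⊤)
  B9:   IN=(all ⊤)   OUT={c:+; rest ⊤}

Merge at B2: IN[B2] = OUT[B1] ⊔ OUT[B4] = {a: ⊤, b: ⊤, c: ⊤, d: ⊤, e: ⊤, f: ⊤}
Applying B2's transfer function to that IN value gives OUT[B2] (row B2 above).

Answer: {a: ⊤, b: +, c: ⊤, d: ⊤, e: ⊤, f: ⊤}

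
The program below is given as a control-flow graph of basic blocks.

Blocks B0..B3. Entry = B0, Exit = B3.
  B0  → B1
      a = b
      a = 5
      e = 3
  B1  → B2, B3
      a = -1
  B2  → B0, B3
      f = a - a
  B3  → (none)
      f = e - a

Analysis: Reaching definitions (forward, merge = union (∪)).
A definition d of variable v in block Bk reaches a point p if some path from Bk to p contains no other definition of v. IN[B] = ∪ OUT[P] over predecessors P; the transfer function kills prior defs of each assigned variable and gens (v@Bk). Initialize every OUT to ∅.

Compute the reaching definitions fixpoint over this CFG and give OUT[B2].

Fixpoint table:
  B0: | IN={a@B1, e@B0, f@B2} | OUT={a@B0, e@B0, f@B2}
  B1: | IN={a@B0, e@B0, f@B2} | OUT={a@B1, e@B0, f@B2}
  B2: | IN={a@B1, e@B0, f@B2} | OUT={a@B1, e@B0, f@B2}
  B3: | IN={a@B1, e@B0, f@B2} | OUT={a@B1, e@B0, f@B3}

Merge at B2: IN[B2] = OUT[B1] = {a@B1, e@B0, f@B2}
Applying B2's transfer function to that IN value gives OUT[B2] (row B2 above).

Answer: {a@B1, e@B0, f@B2}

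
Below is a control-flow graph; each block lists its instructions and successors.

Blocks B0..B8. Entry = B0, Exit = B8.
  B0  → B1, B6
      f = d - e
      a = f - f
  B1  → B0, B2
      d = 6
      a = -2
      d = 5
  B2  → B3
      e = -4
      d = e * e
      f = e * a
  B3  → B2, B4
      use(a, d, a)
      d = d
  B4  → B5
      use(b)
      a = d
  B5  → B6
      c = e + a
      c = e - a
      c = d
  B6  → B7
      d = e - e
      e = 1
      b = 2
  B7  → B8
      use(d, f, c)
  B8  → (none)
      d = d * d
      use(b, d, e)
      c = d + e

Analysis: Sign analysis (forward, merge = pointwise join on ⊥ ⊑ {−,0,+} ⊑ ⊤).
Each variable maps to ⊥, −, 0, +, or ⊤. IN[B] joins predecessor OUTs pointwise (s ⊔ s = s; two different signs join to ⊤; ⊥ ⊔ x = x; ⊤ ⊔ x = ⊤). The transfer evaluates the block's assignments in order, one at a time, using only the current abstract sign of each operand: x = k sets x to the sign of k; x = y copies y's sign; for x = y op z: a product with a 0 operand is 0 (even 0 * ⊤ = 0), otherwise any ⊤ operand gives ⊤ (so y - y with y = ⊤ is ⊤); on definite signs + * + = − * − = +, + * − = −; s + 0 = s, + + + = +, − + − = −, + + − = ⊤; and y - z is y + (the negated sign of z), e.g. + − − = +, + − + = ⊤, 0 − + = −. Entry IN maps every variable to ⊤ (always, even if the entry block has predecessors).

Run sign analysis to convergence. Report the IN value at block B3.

Fixpoint table:
  B0: | IN=(all ⊤) | OUT=(all ⊤)
  B1: | IN=(all ⊤) | OUT={a:-, d:+; rest ⊤}
  B2: | IN={a:-, d:+; rest ⊤} | OUT={a:-, d:+, e:-, f:+; rest ⊤}
  B3: | IN={a:-, d:+, e:-, f:+; rest ⊤} | OUT={a:-, d:+, e:-, f:+; rest ⊤}
  B4: | IN={a:-, d:+, e:-, f:+; rest ⊤} | OUT={a:+, d:+, e:-, f:+; rest ⊤}
  B5: | IN={a:+, d:+, e:-, f:+; rest ⊤} | OUT={a:+, c:+, d:+, e:-, f:+; rest ⊤}
  B6: | IN=(all ⊤) | OUT={b:+, e:+; rest ⊤}
  B7: | IN={b:+, e:+; rest ⊤} | OUT={b:+, e:+; rest ⊤}
  B8: | IN={b:+, e:+; rest ⊤} | OUT={b:+, e:+; rest ⊤}

Merge at B3: IN[B3] = OUT[B2] = {a: -, b: ⊤, c: ⊤, d: +, e: -, f: +}

Answer: {a: -, b: ⊤, c: ⊤, d: +, e: -, f: +}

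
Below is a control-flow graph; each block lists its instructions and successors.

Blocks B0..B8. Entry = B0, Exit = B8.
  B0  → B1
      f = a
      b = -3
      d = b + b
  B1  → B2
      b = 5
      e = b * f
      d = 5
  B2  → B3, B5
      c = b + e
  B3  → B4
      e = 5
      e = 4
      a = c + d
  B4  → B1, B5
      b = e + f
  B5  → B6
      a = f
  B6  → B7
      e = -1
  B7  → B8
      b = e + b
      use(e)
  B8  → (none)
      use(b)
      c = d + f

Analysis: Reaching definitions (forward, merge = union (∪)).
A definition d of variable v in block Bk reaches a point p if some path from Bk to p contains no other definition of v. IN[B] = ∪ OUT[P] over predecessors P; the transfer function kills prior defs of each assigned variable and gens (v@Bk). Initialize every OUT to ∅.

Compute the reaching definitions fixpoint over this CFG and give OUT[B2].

Answer: {a@B3, b@B1, c@B2, d@B1, e@B1, f@B0}

Working:
Per-block solution:
  B0: | IN={} | OUT={b@B0, d@B0, f@B0}
  B1: | IN={a@B3, b@B0, b@B4, c@B2, d@B0, d@B1, e@B3, f@B0} | OUT={a@B3, b@B1, c@B2, d@B1, e@B1, f@B0}
  B2: | IN={a@B3, b@B1, c@B2, d@B1, e@B1, f@B0} | OUT={a@B3, b@B1, c@B2, d@B1, e@B1, f@B0}
  B3: | IN={a@B3, b@B1, c@B2, d@B1, e@B1, f@B0} | OUT={a@B3, b@B1, c@B2, d@B1, e@B3, f@B0}
  B4: | IN={a@B3, b@B1, c@B2, d@B1, e@B3, f@B0} | OUT={a@B3, b@B4, c@B2, d@B1, e@B3, f@B0}
  B5: | IN={a@B3, b@B1, b@B4, c@B2, d@B1, e@B1, e@B3, f@B0} | OUT={a@B5, b@B1, b@B4, c@B2, d@B1, e@B1, e@B3, f@B0}
  B6: | IN={a@B5, b@B1, b@B4, c@B2, d@B1, e@B1, e@B3, f@B0} | OUT={a@B5, b@B1, b@B4, c@B2, d@B1, e@B6, f@B0}
  B7: | IN={a@B5, b@B1, b@B4, c@B2, d@B1, e@B6, f@B0} | OUT={a@B5, b@B7, c@B2, d@B1, e@B6, f@B0}
  B8: | IN={a@B5, b@B7, c@B2, d@B1, e@B6, f@B0} | OUT={a@B5, b@B7, c@B8, d@B1, e@B6, f@B0}

Merge at B2: IN[B2] = OUT[B1] = {a@B3, b@B1, c@B2, d@B1, e@B1, f@B0}
Applying B2's transfer function to that IN value gives OUT[B2] (row B2 above).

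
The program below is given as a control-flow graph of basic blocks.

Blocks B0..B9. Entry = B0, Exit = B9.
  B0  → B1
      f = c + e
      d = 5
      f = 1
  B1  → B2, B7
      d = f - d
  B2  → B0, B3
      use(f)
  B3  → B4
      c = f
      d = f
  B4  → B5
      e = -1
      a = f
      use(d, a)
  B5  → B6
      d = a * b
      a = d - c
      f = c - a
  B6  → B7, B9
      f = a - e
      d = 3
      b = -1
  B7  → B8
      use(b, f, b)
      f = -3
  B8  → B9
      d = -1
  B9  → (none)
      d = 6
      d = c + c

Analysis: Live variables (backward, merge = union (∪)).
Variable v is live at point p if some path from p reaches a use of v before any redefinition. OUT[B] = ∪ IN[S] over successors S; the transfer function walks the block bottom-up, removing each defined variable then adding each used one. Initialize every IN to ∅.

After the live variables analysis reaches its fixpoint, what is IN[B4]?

Answer: {b, c, d, f}

Working:
Fixpoint table:
  B0:   IN={b, c, e}   OUT={b, c, d, e, f}
  B1:   IN={b, c, d, e, f}   OUT={b, c, e, f}
  B2:   IN={b, c, e, f}   OUT={b, c, e, f}
  B3:   IN={b, f}   OUT={b, c, d, f}
  B4:   IN={b, c, d, f}   OUT={a, b, c, e}
  B5:   IN={a, b, c, e}   OUT={a, c, e}
  B6:   IN={a, c, e}   OUT={b, c, f}
  B7:   IN={b, c, f}   OUT={c}
  B8:   IN={c}   OUT={c}
  B9:   IN={c}   OUT={}

Merge at B4: OUT[B4] = IN[B5] = {a, b, c, e}
Applying B4's transfer function to that OUT value gives IN[B4] (row B4 above).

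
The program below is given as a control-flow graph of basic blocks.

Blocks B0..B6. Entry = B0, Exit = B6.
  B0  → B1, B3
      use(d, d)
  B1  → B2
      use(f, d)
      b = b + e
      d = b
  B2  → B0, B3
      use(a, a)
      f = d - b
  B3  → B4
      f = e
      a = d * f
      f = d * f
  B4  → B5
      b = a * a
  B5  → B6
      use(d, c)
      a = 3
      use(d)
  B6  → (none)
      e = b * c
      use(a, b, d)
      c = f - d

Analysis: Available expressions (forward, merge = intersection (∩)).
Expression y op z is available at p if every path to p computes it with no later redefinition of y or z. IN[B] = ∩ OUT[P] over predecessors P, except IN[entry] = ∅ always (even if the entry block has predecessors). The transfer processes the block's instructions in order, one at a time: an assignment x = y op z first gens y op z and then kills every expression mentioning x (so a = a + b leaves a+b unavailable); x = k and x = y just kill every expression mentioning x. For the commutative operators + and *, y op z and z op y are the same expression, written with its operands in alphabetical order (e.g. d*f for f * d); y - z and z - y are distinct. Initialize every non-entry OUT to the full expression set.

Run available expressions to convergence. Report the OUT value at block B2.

Converged values:
  B0: | IN={} | OUT={}
  B1: | IN={} | OUT={}
  B2: | IN={} | OUT={d-b}
  B3: | IN={} | OUT={}
  B4: | IN={} | OUT={a*a}
  B5: | IN={a*a} | OUT={}
  B6: | IN={} | OUT={f-d}

Merge at B2: IN[B2] = OUT[B1] = {}
Applying B2's transfer function to that IN value gives OUT[B2] (row B2 above).

Answer: {d-b}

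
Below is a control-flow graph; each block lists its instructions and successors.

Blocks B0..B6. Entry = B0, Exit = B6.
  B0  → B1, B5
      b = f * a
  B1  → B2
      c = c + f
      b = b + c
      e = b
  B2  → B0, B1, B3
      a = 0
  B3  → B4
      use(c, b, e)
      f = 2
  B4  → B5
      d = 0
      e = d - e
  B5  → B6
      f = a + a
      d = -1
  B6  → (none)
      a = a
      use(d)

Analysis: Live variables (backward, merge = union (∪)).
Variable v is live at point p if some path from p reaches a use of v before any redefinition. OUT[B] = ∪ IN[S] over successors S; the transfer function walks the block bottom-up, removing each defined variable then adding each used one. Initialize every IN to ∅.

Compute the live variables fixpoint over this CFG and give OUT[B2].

Converged values:
  B0: | IN={a, c, f} | OUT={a, b, c, f}
  B1: | IN={b, c, f} | OUT={b, c, e, f}
  B2: | IN={b, c, e, f} | OUT={a, b, c, e, f}
  B3: | IN={a, b, c, e} | OUT={a, e}
  B4: | IN={a, e} | OUT={a}
  B5: | IN={a} | OUT={a, d}
  B6: | IN={a, d} | OUT={}

Merge at B2: OUT[B2] = IN[B0] ⊔ IN[B1] ⊔ IN[B3] = {a, b, c, e, f}

Answer: {a, b, c, e, f}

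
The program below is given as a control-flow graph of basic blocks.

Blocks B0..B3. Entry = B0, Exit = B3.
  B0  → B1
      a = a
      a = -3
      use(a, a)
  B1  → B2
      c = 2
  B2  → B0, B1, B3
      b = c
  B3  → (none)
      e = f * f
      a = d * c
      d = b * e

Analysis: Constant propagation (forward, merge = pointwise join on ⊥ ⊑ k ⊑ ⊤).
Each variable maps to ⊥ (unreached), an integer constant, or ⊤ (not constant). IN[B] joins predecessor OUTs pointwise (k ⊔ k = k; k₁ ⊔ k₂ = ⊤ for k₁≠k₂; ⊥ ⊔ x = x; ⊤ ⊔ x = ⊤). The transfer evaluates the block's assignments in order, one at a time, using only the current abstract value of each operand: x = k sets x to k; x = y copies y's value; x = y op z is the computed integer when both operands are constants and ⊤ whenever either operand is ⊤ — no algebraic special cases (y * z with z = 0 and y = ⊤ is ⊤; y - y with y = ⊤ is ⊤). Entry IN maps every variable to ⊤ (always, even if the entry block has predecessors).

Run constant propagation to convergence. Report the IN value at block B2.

Answer: {a: -3, b: ⊤, c: 2, d: ⊤, e: ⊤, f: ⊤}

Derivation:
Per-block solution:
  B0:   IN=(all ⊤)   OUT={a:-3; rest ⊤}
  B1:   IN={a:-3; rest ⊤}   OUT={a:-3, c:2; rest ⊤}
  B2:   IN={a:-3, c:2; rest ⊤}   OUT={a:-3, b:2, c:2; rest ⊤}
  B3:   IN={a:-3, b:2, c:2; rest ⊤}   OUT={b:2, c:2; rest ⊤}

Merge at B2: IN[B2] = OUT[B1] = {a: -3, b: ⊤, c: 2, d: ⊤, e: ⊤, f: ⊤}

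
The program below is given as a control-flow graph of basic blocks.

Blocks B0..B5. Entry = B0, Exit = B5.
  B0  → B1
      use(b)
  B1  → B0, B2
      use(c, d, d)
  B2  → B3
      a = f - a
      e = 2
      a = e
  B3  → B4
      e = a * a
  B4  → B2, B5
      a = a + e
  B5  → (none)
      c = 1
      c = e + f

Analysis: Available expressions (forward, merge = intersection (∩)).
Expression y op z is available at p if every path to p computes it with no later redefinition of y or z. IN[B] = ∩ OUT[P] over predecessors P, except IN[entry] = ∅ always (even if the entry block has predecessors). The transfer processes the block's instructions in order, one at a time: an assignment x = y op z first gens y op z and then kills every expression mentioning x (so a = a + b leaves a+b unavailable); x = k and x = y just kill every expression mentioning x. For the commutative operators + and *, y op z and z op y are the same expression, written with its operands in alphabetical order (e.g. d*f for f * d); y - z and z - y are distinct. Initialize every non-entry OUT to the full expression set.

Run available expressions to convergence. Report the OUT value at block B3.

Answer: {a*a}

Derivation:
Fixpoint table:
  B0:  IN={}  OUT={}
  B1:  IN={}  OUT={}
  B2:  IN={}  OUT={}
  B3:  IN={}  OUT={a*a}
  B4:  IN={a*a}  OUT={}
  B5:  IN={}  OUT={e+f}

Merge at B3: IN[B3] = OUT[B2] = {}
Applying B3's transfer function to that IN value gives OUT[B3] (row B3 above).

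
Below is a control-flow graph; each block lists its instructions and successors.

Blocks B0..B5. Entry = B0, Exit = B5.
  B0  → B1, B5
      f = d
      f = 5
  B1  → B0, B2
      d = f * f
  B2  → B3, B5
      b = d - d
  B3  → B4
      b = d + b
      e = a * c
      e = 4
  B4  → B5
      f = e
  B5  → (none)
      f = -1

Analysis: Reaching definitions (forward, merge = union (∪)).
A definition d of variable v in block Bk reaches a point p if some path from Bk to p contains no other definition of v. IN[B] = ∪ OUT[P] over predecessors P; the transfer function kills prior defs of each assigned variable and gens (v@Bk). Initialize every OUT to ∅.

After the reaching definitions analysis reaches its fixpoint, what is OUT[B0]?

Answer: {d@B1, f@B0}

Working:
Per-block solution:
  B0:   IN={d@B1, f@B0}   OUT={d@B1, f@B0}
  B1:   IN={d@B1, f@B0}   OUT={d@B1, f@B0}
  B2:   IN={d@B1, f@B0}   OUT={b@B2, d@B1, f@B0}
  B3:   IN={b@B2, d@B1, f@B0}   OUT={b@B3, d@B1, e@B3, f@B0}
  B4:   IN={b@B3, d@B1, e@B3, f@B0}   OUT={b@B3, d@B1, e@B3, f@B4}
  B5:   IN={b@B2, b@B3, d@B1, e@B3, f@B0, f@B4}   OUT={b@B2, b@B3, d@B1, e@B3, f@B5}

Merge at B0 (entry node, so the boundary value {} is joined with the incoming edge(s)): IN[B0] = {} ⊔ OUT[B1] = {d@B1, f@B0}
Applying B0's transfer function to that IN value gives OUT[B0] (row B0 above).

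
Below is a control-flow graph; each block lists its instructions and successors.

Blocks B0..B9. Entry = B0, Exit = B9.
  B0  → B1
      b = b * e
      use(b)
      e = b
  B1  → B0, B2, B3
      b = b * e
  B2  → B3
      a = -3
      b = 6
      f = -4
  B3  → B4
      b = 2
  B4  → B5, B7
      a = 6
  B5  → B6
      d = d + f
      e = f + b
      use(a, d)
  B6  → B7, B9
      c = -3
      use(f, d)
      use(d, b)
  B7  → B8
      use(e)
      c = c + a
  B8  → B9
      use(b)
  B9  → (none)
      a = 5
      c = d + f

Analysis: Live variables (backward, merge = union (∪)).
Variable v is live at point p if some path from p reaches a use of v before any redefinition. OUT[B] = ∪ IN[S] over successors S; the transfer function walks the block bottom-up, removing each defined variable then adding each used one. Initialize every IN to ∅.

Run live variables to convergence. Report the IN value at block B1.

Answer: {b, c, d, e, f}

Derivation:
Converged values:
  B0:  IN={b, c, d, e, f}  OUT={b, c, d, e, f}
  B1:  IN={b, c, d, e, f}  OUT={b, c, d, e, f}
  B2:  IN={c, d, e}  OUT={c, d, e, f}
  B3:  IN={c, d, e, f}  OUT={b, c, d, e, f}
  B4:  IN={b, c, d, e, f}  OUT={a, b, c, d, e, f}
  B5:  IN={a, b, d, f}  OUT={a, b, d, e, f}
  B6:  IN={a, b, d, e, f}  OUT={a, b, c, d, e, f}
  B7:  IN={a, b, c, d, e, f}  OUT={b, d, f}
  B8:  IN={b, d, f}  OUT={d, f}
  B9:  IN={d, f}  OUT={}

Merge at B1: OUT[B1] = IN[B0] ⊔ IN[B2] ⊔ IN[B3] = {b, c, d, e, f}
Applying B1's transfer function to that OUT value gives IN[B1] (row B1 above).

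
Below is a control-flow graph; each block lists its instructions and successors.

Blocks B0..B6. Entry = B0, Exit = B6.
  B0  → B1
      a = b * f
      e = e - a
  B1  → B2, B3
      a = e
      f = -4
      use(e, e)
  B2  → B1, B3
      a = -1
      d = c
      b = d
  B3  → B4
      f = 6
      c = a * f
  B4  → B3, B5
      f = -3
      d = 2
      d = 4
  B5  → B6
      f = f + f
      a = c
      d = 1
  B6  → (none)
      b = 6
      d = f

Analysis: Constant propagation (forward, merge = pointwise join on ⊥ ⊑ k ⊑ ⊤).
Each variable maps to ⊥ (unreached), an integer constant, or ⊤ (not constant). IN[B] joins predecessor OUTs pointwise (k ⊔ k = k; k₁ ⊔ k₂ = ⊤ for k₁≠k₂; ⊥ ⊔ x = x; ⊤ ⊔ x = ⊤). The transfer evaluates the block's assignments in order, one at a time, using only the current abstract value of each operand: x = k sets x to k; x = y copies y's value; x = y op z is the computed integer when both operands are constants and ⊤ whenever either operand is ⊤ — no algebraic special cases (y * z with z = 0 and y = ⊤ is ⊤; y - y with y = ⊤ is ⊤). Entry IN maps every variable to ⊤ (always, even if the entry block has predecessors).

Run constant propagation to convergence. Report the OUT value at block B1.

Fixpoint table:
  B0:   IN=(all ⊤)   OUT=(all ⊤)
  B1:   IN=(all ⊤)   OUT={f:-4; rest ⊤}
  B2:   IN={f:-4; rest ⊤}   OUT={a:-1, f:-4; rest ⊤}
  B3:   IN=(all ⊤)   OUT={f:6; rest ⊤}
  B4:   IN={f:6; rest ⊤}   OUT={d:4, f:-3; rest ⊤}
  B5:   IN={d:4, f:-3; rest ⊤}   OUT={d:1, f:-6; rest ⊤}
  B6:   IN={d:1, f:-6; rest ⊤}   OUT={b:6, d:-6, f:-6; rest ⊤}

Merge at B1: IN[B1] = OUT[B0] ⊔ OUT[B2] = {a: ⊤, b: ⊤, c: ⊤, d: ⊤, e: ⊤, f: ⊤}
Applying B1's transfer function to that IN value gives OUT[B1] (row B1 above).

Answer: {a: ⊤, b: ⊤, c: ⊤, d: ⊤, e: ⊤, f: -4}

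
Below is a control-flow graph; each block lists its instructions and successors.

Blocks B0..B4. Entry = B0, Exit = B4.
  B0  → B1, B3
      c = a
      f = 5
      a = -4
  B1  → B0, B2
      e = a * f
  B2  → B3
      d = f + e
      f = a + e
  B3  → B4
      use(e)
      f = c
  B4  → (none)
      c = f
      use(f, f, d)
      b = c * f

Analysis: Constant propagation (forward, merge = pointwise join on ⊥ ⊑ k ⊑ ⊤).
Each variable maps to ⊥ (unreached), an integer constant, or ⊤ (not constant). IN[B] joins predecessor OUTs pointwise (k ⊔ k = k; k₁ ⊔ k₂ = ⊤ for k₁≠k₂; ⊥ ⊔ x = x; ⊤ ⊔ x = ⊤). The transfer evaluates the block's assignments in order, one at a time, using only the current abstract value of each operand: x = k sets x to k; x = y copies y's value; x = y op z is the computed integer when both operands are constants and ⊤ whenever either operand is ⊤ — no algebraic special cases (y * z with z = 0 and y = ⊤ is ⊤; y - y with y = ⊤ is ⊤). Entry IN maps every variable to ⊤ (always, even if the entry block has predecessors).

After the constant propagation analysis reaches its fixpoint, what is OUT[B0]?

Fixpoint table:
  B0:  IN=(all ⊤)  OUT={a:-4, f:5; rest ⊤}
  B1:  IN={a:-4, f:5; rest ⊤}  OUT={a:-4, e:-20, f:5; rest ⊤}
  B2:  IN={a:-4, e:-20, f:5; rest ⊤}  OUT={a:-4, d:-15, e:-20, f:-24; rest ⊤}
  B3:  IN={a:-4; rest ⊤}  OUT={a:-4; rest ⊤}
  B4:  IN={a:-4; rest ⊤}  OUT={a:-4; rest ⊤}

Merge at B0 (entry node, so the boundary value (all ⊤) is joined with the incoming edge(s)): IN[B0] = (all ⊤) ⊔ OUT[B1] = {a: ⊤, b: ⊤, c: ⊤, d: ⊤, e: ⊤, f: ⊤}
Applying B0's transfer function to that IN value gives OUT[B0] (row B0 above).

Answer: {a: -4, b: ⊤, c: ⊤, d: ⊤, e: ⊤, f: 5}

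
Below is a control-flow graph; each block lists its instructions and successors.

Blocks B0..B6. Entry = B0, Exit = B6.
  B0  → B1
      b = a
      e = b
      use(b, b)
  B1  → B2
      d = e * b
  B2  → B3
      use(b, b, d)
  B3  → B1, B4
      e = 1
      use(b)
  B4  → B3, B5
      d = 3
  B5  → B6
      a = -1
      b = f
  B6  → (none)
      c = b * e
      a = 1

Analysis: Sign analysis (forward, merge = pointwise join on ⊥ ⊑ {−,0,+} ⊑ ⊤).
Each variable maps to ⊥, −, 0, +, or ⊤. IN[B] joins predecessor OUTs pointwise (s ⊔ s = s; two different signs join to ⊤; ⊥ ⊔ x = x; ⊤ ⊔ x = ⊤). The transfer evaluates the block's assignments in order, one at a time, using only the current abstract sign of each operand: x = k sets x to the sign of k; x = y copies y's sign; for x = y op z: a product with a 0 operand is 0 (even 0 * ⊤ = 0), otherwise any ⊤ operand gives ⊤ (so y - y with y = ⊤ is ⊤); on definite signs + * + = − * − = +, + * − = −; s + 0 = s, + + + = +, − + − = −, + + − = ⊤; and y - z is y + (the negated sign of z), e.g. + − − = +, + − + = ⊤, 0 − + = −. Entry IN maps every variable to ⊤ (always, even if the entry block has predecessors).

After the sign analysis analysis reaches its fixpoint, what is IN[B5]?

Converged values:
  B0: | IN=(all ⊤) | OUT=(all ⊤)
  B1: | IN=(all ⊤) | OUT=(all ⊤)
  B2: | IN=(all ⊤) | OUT=(all ⊤)
  B3: | IN=(all ⊤) | OUT={e:+; rest ⊤}
  B4: | IN={e:+; rest ⊤} | OUT={d:+, e:+; rest ⊤}
  B5: | IN={d:+, e:+; rest ⊤} | OUT={a:-, d:+, e:+; rest ⊤}
  B6: | IN={a:-, d:+, e:+; rest ⊤} | OUT={a:+, d:+, e:+; rest ⊤}

Merge at B5: IN[B5] = OUT[B4] = {a: ⊤, b: ⊤, c: ⊤, d: +, e: +, f: ⊤}

Answer: {a: ⊤, b: ⊤, c: ⊤, d: +, e: +, f: ⊤}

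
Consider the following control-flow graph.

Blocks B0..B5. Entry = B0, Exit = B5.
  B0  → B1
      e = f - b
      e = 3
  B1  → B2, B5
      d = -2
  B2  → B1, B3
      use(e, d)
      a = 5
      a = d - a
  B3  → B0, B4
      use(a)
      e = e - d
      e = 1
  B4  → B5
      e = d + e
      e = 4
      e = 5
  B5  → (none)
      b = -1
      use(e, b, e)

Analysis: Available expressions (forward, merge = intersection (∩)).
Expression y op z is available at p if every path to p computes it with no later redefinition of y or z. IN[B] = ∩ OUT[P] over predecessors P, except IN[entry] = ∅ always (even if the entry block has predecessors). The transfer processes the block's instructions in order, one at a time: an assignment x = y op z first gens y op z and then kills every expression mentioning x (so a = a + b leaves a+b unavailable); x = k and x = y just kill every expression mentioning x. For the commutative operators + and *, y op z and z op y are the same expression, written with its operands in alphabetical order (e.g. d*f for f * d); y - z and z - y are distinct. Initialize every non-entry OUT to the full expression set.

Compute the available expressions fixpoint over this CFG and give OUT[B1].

Answer: {f-b}

Derivation:
Fixpoint table:
  B0: | IN={} | OUT={f-b}
  B1: | IN={f-b} | OUT={f-b}
  B2: | IN={f-b} | OUT={f-b}
  B3: | IN={f-b} | OUT={f-b}
  B4: | IN={f-b} | OUT={f-b}
  B5: | IN={f-b} | OUT={}

Merge at B1: IN[B1] = OUT[B0] ∩ OUT[B2] = {f-b}
Applying B1's transfer function to that IN value gives OUT[B1] (row B1 above).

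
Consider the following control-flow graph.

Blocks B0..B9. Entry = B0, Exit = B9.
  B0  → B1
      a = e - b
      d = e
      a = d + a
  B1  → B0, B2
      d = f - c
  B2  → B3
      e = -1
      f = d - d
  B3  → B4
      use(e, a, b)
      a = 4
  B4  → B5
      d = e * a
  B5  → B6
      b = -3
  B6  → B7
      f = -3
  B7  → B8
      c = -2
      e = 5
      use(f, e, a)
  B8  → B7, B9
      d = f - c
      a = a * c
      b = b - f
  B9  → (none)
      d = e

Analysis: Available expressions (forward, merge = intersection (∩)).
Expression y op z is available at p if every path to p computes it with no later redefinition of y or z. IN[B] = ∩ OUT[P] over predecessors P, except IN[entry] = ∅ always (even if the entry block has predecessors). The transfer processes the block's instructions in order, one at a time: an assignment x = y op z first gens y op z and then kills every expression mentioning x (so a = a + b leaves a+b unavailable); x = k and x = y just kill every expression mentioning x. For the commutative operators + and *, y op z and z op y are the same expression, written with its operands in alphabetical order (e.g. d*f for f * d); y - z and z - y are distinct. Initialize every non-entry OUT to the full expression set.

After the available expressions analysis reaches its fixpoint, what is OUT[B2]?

Converged values:
  B0:   IN={}   OUT={e-b}
  B1:   IN={e-b}   OUT={e-b, f-c}
  B2:   IN={e-b, f-c}   OUT={d-d}
  B3:   IN={d-d}   OUT={d-d}
  B4:   IN={d-d}   OUT={a*e}
  B5:   IN={a*e}   OUT={a*e}
  B6:   IN={a*e}   OUT={a*e}
  B7:   IN={}   OUT={}
  B8:   IN={}   OUT={f-c}
  B9:   IN={f-c}   OUT={f-c}

Merge at B2: IN[B2] = OUT[B1] = {e-b, f-c}
Applying B2's transfer function to that IN value gives OUT[B2] (row B2 above).

Answer: {d-d}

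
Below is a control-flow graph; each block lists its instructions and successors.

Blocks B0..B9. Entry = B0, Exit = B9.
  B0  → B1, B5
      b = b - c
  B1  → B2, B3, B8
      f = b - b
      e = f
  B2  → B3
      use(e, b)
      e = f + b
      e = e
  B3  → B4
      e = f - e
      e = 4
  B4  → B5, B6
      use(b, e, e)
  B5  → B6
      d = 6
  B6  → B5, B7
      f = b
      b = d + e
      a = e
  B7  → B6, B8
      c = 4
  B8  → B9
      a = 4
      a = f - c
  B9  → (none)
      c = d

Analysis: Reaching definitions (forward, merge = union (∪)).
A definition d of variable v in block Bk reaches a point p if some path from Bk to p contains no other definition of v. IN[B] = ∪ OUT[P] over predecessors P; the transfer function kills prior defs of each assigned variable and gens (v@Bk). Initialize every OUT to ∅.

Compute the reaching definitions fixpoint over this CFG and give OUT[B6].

Answer: {a@B6, b@B6, c@B7, d@B5, e@B3, f@B6}

Derivation:
Converged values:
  B0:  IN={}  OUT={b@B0}
  B1:  IN={b@B0}  OUT={b@B0, e@B1, f@B1}
  B2:  IN={b@B0, e@B1, f@B1}  OUT={b@B0, e@B2, f@B1}
  B3:  IN={b@B0, e@B1, e@B2, f@B1}  OUT={b@B0, e@B3, f@B1}
  B4:  IN={b@B0, e@B3, f@B1}  OUT={b@B0, e@B3, f@B1}
  B5:  IN={a@B6, b@B0, b@B6, c@B7, d@B5, e@B3, f@B1, f@B6}  OUT={a@B6, b@B0, b@B6, c@B7, d@B5, e@B3, f@B1, f@B6}
  B6:  IN={a@B6, b@B0, b@B6, c@B7, d@B5, e@B3, f@B1, f@B6}  OUT={a@B6, b@B6, c@B7, d@B5, e@B3, f@B6}
  B7:  IN={a@B6, b@B6, c@B7, d@B5, e@B3, f@B6}  OUT={a@B6, b@B6, c@B7, d@B5, e@B3, f@B6}
  B8:  IN={a@B6, b@B0, b@B6, c@B7, d@B5, e@B1, e@B3, f@B1, f@B6}  OUT={a@B8, b@B0, b@B6, c@B7, d@B5, e@B1, e@B3, f@B1, f@B6}
  B9:  IN={a@B8, b@B0, b@B6, c@B7, d@B5, e@B1, e@B3, f@B1, f@B6}  OUT={a@B8, b@B0, b@B6, c@B9, d@B5, e@B1, e@B3, f@B1, f@B6}

Merge at B6: IN[B6] = OUT[B4] ⊔ OUT[B5] ⊔ OUT[B7] = {a@B6, b@B0, b@B6, c@B7, d@B5, e@B3, f@B1, f@B6}
Applying B6's transfer function to that IN value gives OUT[B6] (row B6 above).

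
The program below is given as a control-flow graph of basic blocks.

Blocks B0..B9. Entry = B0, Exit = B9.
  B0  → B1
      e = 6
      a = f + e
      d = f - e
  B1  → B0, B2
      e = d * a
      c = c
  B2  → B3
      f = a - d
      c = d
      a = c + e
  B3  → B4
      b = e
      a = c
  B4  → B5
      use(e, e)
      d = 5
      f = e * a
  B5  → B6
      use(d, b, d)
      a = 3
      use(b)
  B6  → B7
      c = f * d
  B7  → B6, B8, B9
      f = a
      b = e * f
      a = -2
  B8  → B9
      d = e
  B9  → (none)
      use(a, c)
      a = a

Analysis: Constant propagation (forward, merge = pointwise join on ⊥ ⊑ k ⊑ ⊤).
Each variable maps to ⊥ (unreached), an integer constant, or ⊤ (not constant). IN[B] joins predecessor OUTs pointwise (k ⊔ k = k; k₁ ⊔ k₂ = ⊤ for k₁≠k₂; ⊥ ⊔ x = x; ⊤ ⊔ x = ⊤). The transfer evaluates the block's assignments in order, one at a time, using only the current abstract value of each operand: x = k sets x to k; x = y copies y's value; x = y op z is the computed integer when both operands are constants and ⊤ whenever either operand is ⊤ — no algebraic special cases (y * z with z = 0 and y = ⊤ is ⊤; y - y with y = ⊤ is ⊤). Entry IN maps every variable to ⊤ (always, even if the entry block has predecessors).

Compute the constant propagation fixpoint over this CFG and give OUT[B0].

Converged values:
  B0: | IN=(all ⊤) | OUT={e:6; rest ⊤}
  B1: | IN={e:6; rest ⊤} | OUT=(all ⊤)
  B2: | IN=(all ⊤) | OUT=(all ⊤)
  B3: | IN=(all ⊤) | OUT=(all ⊤)
  B4: | IN=(all ⊤) | OUT={d:5; rest ⊤}
  B5: | IN={d:5; rest ⊤} | OUT={a:3, d:5; rest ⊤}
  B6: | IN={d:5; rest ⊤} | OUT={d:5; rest ⊤}
  B7: | IN={d:5; rest ⊤} | OUT={a:-2, d:5; rest ⊤}
  B8: | IN={a:-2, d:5; rest ⊤} | OUT={a:-2; rest ⊤}
  B9: | IN={a:-2; rest ⊤} | OUT={a:-2; rest ⊤}

Merge at B0 (entry node, so the boundary value (all ⊤) is joined with the incoming edge(s)): IN[B0] = (all ⊤) ⊔ OUT[B1] = {a: ⊤, b: ⊤, c: ⊤, d: ⊤, e: ⊤, f: ⊤}
Applying B0's transfer function to that IN value gives OUT[B0] (row B0 above).

Answer: {a: ⊤, b: ⊤, c: ⊤, d: ⊤, e: 6, f: ⊤}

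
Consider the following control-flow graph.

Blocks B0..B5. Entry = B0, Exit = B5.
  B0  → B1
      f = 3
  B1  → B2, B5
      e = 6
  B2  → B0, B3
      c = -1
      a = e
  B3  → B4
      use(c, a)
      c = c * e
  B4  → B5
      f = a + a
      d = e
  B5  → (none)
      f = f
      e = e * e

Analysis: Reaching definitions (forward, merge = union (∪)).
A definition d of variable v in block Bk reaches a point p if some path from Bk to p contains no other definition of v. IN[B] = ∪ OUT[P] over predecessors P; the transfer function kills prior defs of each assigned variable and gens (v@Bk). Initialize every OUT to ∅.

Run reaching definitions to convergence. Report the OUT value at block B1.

Answer: {a@B2, c@B2, e@B1, f@B0}

Derivation:
Per-block solution:
  B0:  IN={a@B2, c@B2, e@B1, f@B0}  OUT={a@B2, c@B2, e@B1, f@B0}
  B1:  IN={a@B2, c@B2, e@B1, f@B0}  OUT={a@B2, c@B2, e@B1, f@B0}
  B2:  IN={a@B2, c@B2, e@B1, f@B0}  OUT={a@B2, c@B2, e@B1, f@B0}
  B3:  IN={a@B2, c@B2, e@B1, f@B0}  OUT={a@B2, c@B3, e@B1, f@B0}
  B4:  IN={a@B2, c@B3, e@B1, f@B0}  OUT={a@B2, c@B3, d@B4, e@B1, f@B4}
  B5:  IN={a@B2, c@B2, c@B3, d@B4, e@B1, f@B0, f@B4}  OUT={a@B2, c@B2, c@B3, d@B4, e@B5, f@B5}

Merge at B1: IN[B1] = OUT[B0] = {a@B2, c@B2, e@B1, f@B0}
Applying B1's transfer function to that IN value gives OUT[B1] (row B1 above).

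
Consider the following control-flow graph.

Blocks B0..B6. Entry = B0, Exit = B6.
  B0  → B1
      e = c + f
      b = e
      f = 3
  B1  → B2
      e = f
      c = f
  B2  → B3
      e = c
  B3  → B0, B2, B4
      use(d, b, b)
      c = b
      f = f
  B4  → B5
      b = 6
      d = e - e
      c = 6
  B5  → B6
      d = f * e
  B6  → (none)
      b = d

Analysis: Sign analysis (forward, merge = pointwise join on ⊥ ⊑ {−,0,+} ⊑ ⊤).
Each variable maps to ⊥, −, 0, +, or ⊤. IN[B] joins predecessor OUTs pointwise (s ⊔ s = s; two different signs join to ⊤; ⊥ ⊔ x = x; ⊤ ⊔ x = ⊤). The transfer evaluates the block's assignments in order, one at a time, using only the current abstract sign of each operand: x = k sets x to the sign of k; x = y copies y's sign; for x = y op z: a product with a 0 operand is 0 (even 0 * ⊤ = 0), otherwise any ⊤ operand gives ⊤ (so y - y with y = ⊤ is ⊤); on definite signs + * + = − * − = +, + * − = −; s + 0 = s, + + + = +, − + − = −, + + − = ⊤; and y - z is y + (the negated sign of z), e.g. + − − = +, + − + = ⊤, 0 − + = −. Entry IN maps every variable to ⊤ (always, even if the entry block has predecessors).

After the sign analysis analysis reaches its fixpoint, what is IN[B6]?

Answer: {a: ⊤, b: +, c: +, d: ⊤, e: ⊤, f: +}

Derivation:
Per-block solution:
  B0:  IN=(all ⊤)  OUT={f:+; rest ⊤}
  B1:  IN={f:+; rest ⊤}  OUT={c:+, e:+, f:+; rest ⊤}
  B2:  IN={f:+; rest ⊤}  OUT={f:+; rest ⊤}
  B3:  IN={f:+; rest ⊤}  OUT={f:+; rest ⊤}
  B4:  IN={f:+; rest ⊤}  OUT={b:+, c:+, f:+; rest ⊤}
  B5:  IN={b:+, c:+, f:+; rest ⊤}  OUT={b:+, c:+, f:+; rest ⊤}
  B6:  IN={b:+, c:+, f:+; rest ⊤}  OUT={c:+, f:+; rest ⊤}

Merge at B6: IN[B6] = OUT[B5] = {a: ⊤, b: +, c: +, d: ⊤, e: ⊤, f: +}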